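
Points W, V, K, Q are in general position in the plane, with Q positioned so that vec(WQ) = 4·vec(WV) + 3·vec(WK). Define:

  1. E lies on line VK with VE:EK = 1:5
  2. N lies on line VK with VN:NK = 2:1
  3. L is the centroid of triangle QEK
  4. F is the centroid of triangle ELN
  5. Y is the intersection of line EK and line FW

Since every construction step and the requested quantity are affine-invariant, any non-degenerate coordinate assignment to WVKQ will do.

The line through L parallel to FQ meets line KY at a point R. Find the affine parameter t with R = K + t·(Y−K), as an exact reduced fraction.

Work in coordinates with W = (0, 0), V = (1, 0), K = (0, 1), Q = (4, 3).
1. E lies on line VK with VE:EK = 1:5 ⇒ E = (5/6, 1/6)
2. N lies on line VK with VN:NK = 2:1 ⇒ N = (1/3, 2/3)
3. L is the centroid of triangle QEK ⇒ L = (29/18, 25/18)
4. F is the centroid of triangle ELN ⇒ F = (25/27, 20/27)
5. Y is the intersection of line EK and line FW ⇒ Y = (5/9, 4/9)
through L parallel to FQ: direction (83/27, 61/27); meets KY at R = (11/24, 13/24)
R = K + t·(Y−K) with t = 33/40

t = 33/40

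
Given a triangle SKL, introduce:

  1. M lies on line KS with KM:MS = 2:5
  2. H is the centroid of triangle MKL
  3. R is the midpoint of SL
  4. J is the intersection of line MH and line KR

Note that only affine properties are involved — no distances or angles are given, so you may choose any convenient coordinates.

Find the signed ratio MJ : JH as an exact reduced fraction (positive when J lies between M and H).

MJ:JH = 6/5

Assign S = (0, 0), K = (1, 0), L = (0, 1) — the answer is frame-independent, so this choice is without loss of generality.
1. M lies on line KS with KM:MS = 2:5 ⇒ M = (5/7, 0)
2. H is the centroid of triangle MKL ⇒ H = (4/7, 1/3)
3. R is the midpoint of SL ⇒ R = (0, 1/2)
4. J is the intersection of line MH and line KR ⇒ J = (7/11, 2/11)
J = M + t·(H−M) with t = 6/11, so MJ:JH = t:(1−t) = 6/11:5/11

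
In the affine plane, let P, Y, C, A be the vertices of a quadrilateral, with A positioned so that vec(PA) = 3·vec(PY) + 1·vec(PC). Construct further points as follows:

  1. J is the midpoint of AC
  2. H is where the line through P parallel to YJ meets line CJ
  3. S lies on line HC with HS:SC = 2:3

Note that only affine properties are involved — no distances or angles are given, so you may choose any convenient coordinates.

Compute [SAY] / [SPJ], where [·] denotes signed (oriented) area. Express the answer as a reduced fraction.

Set P = (0, 0), Y = (1, 0), C = (0, 1), A = (3, 1); any affine frame gives the same invariant.
1. J is the midpoint of AC ⇒ J = (3/2, 1)
2. H is where the line through P parallel to YJ meets line CJ ⇒ H = (1/2, 1)
3. S lies on line HC with HS:SC = 2:3 ⇒ S = (3/10, 1)
2·[SAY] = -27/10, 2·[SPJ] = 6/5
[SAY]:[SPJ] = -27/10:6/5 = -9/4

[SAY]:[SPJ] = -9/4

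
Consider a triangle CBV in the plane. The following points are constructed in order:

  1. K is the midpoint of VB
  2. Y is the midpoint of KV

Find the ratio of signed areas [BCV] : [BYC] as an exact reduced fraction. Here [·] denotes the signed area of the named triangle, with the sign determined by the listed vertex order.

[BCV]:[BYC] = -4/3

Choose coordinates C = (0, 0), B = (1, 0), V = (0, 1).
1. K is the midpoint of VB ⇒ K = (1/2, 1/2)
2. Y is the midpoint of KV ⇒ Y = (1/4, 3/4)
2·[BCV] = -1, 2·[BYC] = 3/4
[BCV]:[BYC] = -1:3/4 = -4/3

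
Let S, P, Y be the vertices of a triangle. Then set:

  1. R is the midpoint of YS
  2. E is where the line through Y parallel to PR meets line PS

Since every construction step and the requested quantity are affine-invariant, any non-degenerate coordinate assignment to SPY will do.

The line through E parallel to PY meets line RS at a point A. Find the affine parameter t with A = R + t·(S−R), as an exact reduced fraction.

t = -3

Choose coordinates S = (0, 0), P = (1, 0), Y = (0, 1).
1. R is the midpoint of YS ⇒ R = (0, 1/2)
2. E is where the line through Y parallel to PR meets line PS ⇒ E = (2, 0)
through E parallel to PY: direction (-1, 1); meets RS at A = (0, 2)
A = R + t·(S−R) with t = -3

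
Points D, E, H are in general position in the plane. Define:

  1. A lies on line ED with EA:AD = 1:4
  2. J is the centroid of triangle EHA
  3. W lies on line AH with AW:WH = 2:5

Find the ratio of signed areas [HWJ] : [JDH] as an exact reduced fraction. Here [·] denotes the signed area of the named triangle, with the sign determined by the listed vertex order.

[HWJ]:[JDH] = -5/63

Work in coordinates with D = (0, 0), E = (1, 0), H = (0, 1).
1. A lies on line ED with EA:AD = 1:4 ⇒ A = (4/5, 0)
2. J is the centroid of triangle EHA ⇒ J = (3/5, 1/3)
3. W lies on line AH with AW:WH = 2:5 ⇒ W = (4/7, 2/7)
2·[HWJ] = 1/21, 2·[JDH] = -3/5
[HWJ]:[JDH] = 1/21:-3/5 = -5/63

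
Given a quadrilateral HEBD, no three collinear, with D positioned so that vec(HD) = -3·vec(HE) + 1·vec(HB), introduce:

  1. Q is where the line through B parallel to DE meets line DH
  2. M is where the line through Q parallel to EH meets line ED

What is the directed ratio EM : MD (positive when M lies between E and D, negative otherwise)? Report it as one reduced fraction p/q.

EM:MD = -4/3

Assign H = (0, 0), E = (1, 0), B = (0, 1), D = (-3, 1) — the answer is frame-independent, so this choice is without loss of generality.
1. Q is where the line through B parallel to DE meets line DH ⇒ Q = (-12, 4)
2. M is where the line through Q parallel to EH meets line ED ⇒ M = (-15, 4)
M = E + t·(D−E) with t = 4, so EM:MD = t:(1−t) = 4:-3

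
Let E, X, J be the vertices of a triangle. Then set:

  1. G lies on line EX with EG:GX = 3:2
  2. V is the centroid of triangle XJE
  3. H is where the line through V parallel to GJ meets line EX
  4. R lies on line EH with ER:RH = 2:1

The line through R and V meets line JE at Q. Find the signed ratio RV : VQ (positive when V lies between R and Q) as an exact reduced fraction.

RV:VQ = 1/15

Choose coordinates E = (0, 0), X = (1, 0), J = (0, 1).
1. G lies on line EX with EG:GX = 3:2 ⇒ G = (3/5, 0)
2. V is the centroid of triangle XJE ⇒ V = (1/3, 1/3)
3. H is where the line through V parallel to GJ meets line EX ⇒ H = (8/15, 0)
4. R lies on line EH with ER:RH = 2:1 ⇒ R = (16/45, 0)
line RV meets JE at Q = (0, 16/3)
V = R + t·(Q−R) with t = 1/16, so RV:VQ = 1/16:15/16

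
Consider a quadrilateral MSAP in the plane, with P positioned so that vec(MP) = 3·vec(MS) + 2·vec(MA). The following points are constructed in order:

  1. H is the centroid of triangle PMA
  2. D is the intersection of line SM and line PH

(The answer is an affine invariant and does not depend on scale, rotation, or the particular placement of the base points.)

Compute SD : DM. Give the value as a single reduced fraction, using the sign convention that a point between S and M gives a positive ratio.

SD:DM = -2

Assign M = (0, 0), S = (1, 0), A = (0, 1), P = (3, 2) — the answer is frame-independent, so this choice is without loss of generality.
1. H is the centroid of triangle PMA ⇒ H = (1, 1)
2. D is the intersection of line SM and line PH ⇒ D = (-1, 0)
D = S + t·(M−S) with t = 2, so SD:DM = t:(1−t) = 2:-1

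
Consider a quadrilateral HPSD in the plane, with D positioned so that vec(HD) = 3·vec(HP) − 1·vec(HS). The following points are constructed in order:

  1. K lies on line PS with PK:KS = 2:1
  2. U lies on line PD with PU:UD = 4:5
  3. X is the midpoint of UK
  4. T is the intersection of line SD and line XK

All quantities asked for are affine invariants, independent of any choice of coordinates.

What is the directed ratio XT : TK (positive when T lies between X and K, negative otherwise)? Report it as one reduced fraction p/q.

XT:TK = -4/3

Assign H = (0, 0), P = (1, 0), S = (0, 1), D = (3, -1) — the answer is frame-independent, so this choice is without loss of generality.
1. K lies on line PS with PK:KS = 2:1 ⇒ K = (1/3, 2/3)
2. U lies on line PD with PU:UD = 4:5 ⇒ U = (17/9, -4/9)
3. X is the midpoint of UK ⇒ X = (10/9, 1/9)
4. T is the intersection of line SD and line XK ⇒ T = (-2, 7/3)
T = X + t·(K−X) with t = 4, so XT:TK = t:(1−t) = 4:-3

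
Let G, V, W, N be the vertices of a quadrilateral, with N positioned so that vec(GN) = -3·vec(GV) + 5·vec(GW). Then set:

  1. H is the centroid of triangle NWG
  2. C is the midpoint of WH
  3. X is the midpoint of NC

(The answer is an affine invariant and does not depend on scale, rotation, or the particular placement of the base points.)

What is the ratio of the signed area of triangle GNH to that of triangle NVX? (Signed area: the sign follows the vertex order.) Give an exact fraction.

[GNH]:[NVX] = 4/3

Work in coordinates with G = (0, 0), V = (1, 0), W = (0, 1), N = (-3, 5).
1. H is the centroid of triangle NWG ⇒ H = (-1, 2)
2. C is the midpoint of WH ⇒ C = (-1/2, 3/2)
3. X is the midpoint of NC ⇒ X = (-7/4, 13/4)
2·[GNH] = -1, 2·[NVX] = -3/4
[GNH]:[NVX] = -1:-3/4 = 4/3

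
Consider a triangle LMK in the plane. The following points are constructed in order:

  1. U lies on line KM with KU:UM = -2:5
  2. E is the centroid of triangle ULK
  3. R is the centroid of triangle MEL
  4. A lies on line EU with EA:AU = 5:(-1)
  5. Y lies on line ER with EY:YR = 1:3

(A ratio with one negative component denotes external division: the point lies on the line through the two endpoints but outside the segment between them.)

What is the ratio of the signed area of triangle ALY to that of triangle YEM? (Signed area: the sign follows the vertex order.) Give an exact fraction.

[ALY]:[YEM] = -167/32

Assign L = (0, 0), M = (1, 0), K = (0, 1) — the answer is frame-independent, so this choice is without loss of generality.
1. U lies on line KM with KU:UM = -2:5 ⇒ U = (-2/3, 5/3)
2. E is the centroid of triangle ULK ⇒ E = (-2/9, 8/9)
3. R is the centroid of triangle MEL ⇒ R = (7/27, 8/27)
4. A lies on line EU with EA:AU = 5:(-1) ⇒ A = (-7/9, 67/36)
5. Y lies on line ER with EY:YR = 1:3 ⇒ Y = (-11/108, 20/27)
2·[ALY] = 167/432, 2·[YEM] = -2/27
[ALY]:[YEM] = 167/432:-2/27 = -167/32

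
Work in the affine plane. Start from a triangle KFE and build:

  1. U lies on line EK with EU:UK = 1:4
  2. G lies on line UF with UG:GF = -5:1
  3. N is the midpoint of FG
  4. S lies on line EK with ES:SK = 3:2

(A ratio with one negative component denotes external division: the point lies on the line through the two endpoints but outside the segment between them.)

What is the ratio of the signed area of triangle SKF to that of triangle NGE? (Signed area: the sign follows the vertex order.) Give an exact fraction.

[SKF]:[NGE] = 16

Set K = (0, 0), F = (1, 0), E = (0, 1); any affine frame gives the same invariant.
1. U lies on line EK with EU:UK = 1:4 ⇒ U = (0, 4/5)
2. G lies on line UF with UG:GF = -5:1 ⇒ G = (5/4, -1/5)
3. N is the midpoint of FG ⇒ N = (9/8, -1/10)
4. S lies on line EK with ES:SK = 3:2 ⇒ S = (0, 2/5)
2·[SKF] = 2/5, 2·[NGE] = 1/40
[SKF]:[NGE] = 2/5:1/40 = 16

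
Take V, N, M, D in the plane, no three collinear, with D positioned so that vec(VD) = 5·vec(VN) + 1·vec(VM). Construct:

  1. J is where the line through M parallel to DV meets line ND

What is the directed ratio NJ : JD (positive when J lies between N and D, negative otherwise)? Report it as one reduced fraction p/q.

NJ:JD = -6/5

Choose coordinates V = (0, 0), N = (1, 0), M = (0, 1), D = (5, 1).
1. J is where the line through M parallel to DV meets line ND ⇒ J = (25, 6)
J = N + t·(D−N) with t = 6, so NJ:JD = t:(1−t) = 6:-5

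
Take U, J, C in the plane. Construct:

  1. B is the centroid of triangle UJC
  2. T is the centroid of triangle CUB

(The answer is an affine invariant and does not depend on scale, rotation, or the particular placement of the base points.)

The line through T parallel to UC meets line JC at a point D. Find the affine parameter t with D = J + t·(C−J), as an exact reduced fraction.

t = 8/9

Work in coordinates with U = (0, 0), J = (1, 0), C = (0, 1).
1. B is the centroid of triangle UJC ⇒ B = (1/3, 1/3)
2. T is the centroid of triangle CUB ⇒ T = (1/9, 4/9)
through T parallel to UC: direction (0, 1); meets JC at D = (1/9, 8/9)
D = J + t·(C−J) with t = 8/9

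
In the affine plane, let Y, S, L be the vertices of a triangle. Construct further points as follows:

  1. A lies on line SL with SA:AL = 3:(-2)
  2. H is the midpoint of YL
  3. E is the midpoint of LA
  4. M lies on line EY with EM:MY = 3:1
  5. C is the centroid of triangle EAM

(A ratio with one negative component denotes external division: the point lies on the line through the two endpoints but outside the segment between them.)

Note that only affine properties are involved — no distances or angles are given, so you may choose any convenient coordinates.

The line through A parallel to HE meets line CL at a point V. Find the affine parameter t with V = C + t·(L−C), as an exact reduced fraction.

Work in coordinates with Y = (0, 0), S = (1, 0), L = (0, 1).
1. A lies on line SL with SA:AL = 3:(-2) ⇒ A = (-2, 3)
2. H is the midpoint of YL ⇒ H = (0, 1/2)
3. E is the midpoint of LA ⇒ E = (-1, 2)
4. M lies on line EY with EM:MY = 3:1 ⇒ M = (-1/4, 1/2)
5. C is the centroid of triangle EAM ⇒ C = (-13/12, 11/6)
through A parallel to HE: direction (-1, 3/2); meets CL at V = (-26/19, 39/19)
V = C + t·(L−C) with t = -5/19

t = -5/19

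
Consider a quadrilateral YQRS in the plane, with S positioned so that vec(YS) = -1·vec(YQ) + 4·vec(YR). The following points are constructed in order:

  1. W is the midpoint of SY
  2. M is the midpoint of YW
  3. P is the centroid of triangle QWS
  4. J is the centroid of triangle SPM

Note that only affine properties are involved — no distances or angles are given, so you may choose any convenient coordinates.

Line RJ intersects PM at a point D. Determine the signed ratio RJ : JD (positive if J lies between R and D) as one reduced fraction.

Work in coordinates with Y = (0, 0), Q = (1, 0), R = (0, 1), S = (-1, 4).
1. W is the midpoint of SY ⇒ W = (-1/2, 2)
2. M is the midpoint of YW ⇒ M = (-1/4, 1)
3. P is the centroid of triangle QWS ⇒ P = (-1/6, 2)
4. J is the centroid of triangle SPM ⇒ J = (-17/36, 7/3)
line RJ meets PM at D = (-17/84, 11/7)
J = R + t·(D−R) with t = 7/3, so RJ:JD = 7/3:-4/3

RJ:JD = -7/4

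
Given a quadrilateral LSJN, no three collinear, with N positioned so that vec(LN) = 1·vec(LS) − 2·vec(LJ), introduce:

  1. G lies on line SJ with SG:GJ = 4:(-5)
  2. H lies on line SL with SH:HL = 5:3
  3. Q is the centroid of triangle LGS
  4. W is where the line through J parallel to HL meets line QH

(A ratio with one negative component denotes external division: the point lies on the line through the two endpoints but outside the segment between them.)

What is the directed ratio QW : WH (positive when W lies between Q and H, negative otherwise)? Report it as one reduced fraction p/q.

Set L = (0, 0), S = (1, 0), J = (0, 1), N = (1, -2); any affine frame gives the same invariant.
1. G lies on line SJ with SG:GJ = 4:(-5) ⇒ G = (5, -4)
2. H lies on line SL with SH:HL = 5:3 ⇒ H = (3/8, 0)
3. Q is the centroid of triangle LGS ⇒ Q = (2, -4/3)
4. W is where the line through J parallel to HL meets line QH ⇒ W = (-27/32, 1)
W = Q + t·(H−Q) with t = 7/4, so QW:WH = t:(1−t) = 7/4:-3/4

QW:WH = -7/3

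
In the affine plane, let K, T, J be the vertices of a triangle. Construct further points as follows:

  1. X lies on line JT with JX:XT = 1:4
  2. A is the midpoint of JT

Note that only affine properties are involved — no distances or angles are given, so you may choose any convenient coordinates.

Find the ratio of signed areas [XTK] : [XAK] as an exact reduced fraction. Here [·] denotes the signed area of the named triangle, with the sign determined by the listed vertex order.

[XTK]:[XAK] = 8/3

Work in coordinates with K = (0, 0), T = (1, 0), J = (0, 1).
1. X lies on line JT with JX:XT = 1:4 ⇒ X = (1/5, 4/5)
2. A is the midpoint of JT ⇒ A = (1/2, 1/2)
2·[XTK] = -4/5, 2·[XAK] = -3/10
[XTK]:[XAK] = -4/5:-3/10 = 8/3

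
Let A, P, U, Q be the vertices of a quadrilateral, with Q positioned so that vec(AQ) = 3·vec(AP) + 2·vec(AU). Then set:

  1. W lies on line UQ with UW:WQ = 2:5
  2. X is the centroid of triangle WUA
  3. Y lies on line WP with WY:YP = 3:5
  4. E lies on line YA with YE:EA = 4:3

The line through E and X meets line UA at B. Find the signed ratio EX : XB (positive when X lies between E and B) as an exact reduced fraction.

EX:XB = 41/112

Assign A = (0, 0), P = (1, 0), U = (0, 1), Q = (3, 2) — the answer is frame-independent, so this choice is without loss of generality.
1. W lies on line UQ with UW:WQ = 2:5 ⇒ W = (6/7, 9/7)
2. X is the centroid of triangle WUA ⇒ X = (2/7, 16/21)
3. Y lies on line WP with WY:YP = 3:5 ⇒ Y = (51/56, 45/56)
4. E lies on line YA with YE:EA = 4:3 ⇒ E = (153/392, 135/392)
line EX meets UA at B = (0, 78/41)
X = E + t·(B−E) with t = 41/153, so EX:XB = 41/153:112/153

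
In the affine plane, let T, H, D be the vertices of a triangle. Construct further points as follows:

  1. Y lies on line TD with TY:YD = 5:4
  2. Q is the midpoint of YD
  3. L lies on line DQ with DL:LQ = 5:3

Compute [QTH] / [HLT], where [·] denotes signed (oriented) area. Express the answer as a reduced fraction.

Set T = (0, 0), H = (1, 0), D = (0, 1); any affine frame gives the same invariant.
1. Y lies on line TD with TY:YD = 5:4 ⇒ Y = (0, 5/9)
2. Q is the midpoint of YD ⇒ Q = (0, 7/9)
3. L lies on line DQ with DL:LQ = 5:3 ⇒ L = (0, 31/36)
2·[QTH] = 7/9, 2·[HLT] = 31/36
[QTH]:[HLT] = 7/9:31/36 = 28/31

[QTH]:[HLT] = 28/31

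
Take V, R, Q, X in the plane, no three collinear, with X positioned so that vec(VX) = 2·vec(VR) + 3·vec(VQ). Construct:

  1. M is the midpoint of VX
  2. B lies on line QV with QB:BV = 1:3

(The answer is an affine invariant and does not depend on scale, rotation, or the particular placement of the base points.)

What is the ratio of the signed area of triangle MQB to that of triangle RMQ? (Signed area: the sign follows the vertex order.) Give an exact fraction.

Assign V = (0, 0), R = (1, 0), Q = (0, 1), X = (2, 3) — the answer is frame-independent, so this choice is without loss of generality.
1. M is the midpoint of VX ⇒ M = (1, 3/2)
2. B lies on line QV with QB:BV = 1:3 ⇒ B = (0, 3/4)
2·[MQB] = 1/4, 2·[RMQ] = 3/2
[MQB]:[RMQ] = 1/4:3/2 = 1/6

[MQB]:[RMQ] = 1/6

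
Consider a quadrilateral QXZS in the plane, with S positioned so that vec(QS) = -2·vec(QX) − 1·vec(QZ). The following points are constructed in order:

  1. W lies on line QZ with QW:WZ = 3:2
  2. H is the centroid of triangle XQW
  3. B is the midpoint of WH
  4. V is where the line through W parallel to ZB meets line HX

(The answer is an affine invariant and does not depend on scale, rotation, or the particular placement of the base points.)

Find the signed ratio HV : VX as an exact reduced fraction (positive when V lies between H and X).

Work in coordinates with Q = (0, 0), X = (1, 0), Z = (0, 1), S = (-2, -1).
1. W lies on line QZ with QW:WZ = 3:2 ⇒ W = (0, 3/5)
2. H is the centroid of triangle XQW ⇒ H = (1/3, 1/5)
3. B is the midpoint of WH ⇒ B = (1/6, 2/5)
4. V is where the line through W parallel to ZB meets line HX ⇒ V = (1/11, 3/11)
V = H + t·(X−H) with t = -4/11, so HV:VX = t:(1−t) = -4/11:15/11

HV:VX = -4/15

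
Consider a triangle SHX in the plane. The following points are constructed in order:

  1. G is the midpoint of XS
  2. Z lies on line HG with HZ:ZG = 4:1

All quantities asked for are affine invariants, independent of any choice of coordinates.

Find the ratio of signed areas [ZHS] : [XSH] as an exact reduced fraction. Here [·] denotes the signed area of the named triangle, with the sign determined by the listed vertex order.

[ZHS]:[XSH] = -2/5

Assign S = (0, 0), H = (1, 0), X = (0, 1) — the answer is frame-independent, so this choice is without loss of generality.
1. G is the midpoint of XS ⇒ G = (0, 1/2)
2. Z lies on line HG with HZ:ZG = 4:1 ⇒ Z = (1/5, 2/5)
2·[ZHS] = -2/5, 2·[XSH] = 1
[ZHS]:[XSH] = -2/5:1 = -2/5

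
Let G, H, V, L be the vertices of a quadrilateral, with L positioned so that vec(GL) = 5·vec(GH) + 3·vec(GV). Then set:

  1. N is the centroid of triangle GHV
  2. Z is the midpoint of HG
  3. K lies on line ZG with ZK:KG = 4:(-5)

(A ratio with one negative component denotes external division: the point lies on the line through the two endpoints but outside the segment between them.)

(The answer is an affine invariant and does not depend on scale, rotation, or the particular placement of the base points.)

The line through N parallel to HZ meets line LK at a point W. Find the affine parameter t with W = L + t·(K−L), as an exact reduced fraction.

Assign G = (0, 0), H = (1, 0), V = (0, 1), L = (5, 3) — the answer is frame-independent, so this choice is without loss of generality.
1. N is the centroid of triangle GHV ⇒ N = (1/3, 1/3)
2. Z is the midpoint of HG ⇒ Z = (1/2, 0)
3. K lies on line ZG with ZK:KG = 4:(-5) ⇒ K = (5/2, 0)
through N parallel to HZ: direction (-1/2, 0); meets LK at W = (25/9, 1/3)
W = L + t·(K−L) with t = 8/9

t = 8/9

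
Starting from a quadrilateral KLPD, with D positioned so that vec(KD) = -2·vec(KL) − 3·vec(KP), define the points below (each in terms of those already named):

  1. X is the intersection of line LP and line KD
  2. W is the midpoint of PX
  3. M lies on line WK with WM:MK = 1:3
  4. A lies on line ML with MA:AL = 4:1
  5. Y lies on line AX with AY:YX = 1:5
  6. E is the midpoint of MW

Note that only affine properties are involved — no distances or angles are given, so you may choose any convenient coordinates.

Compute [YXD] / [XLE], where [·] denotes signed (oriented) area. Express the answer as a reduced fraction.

[YXD]:[XLE] = -30

Work in coordinates with K = (0, 0), L = (1, 0), P = (0, 1), D = (-2, -3).
1. X is the intersection of line LP and line KD ⇒ X = (2/5, 3/5)
2. W is the midpoint of PX ⇒ W = (1/5, 4/5)
3. M lies on line WK with WM:MK = 1:3 ⇒ M = (3/20, 3/5)
4. A lies on line ML with MA:AL = 4:1 ⇒ A = (83/100, 3/25)
5. Y lies on line AX with AY:YX = 1:5 ⇒ Y = (91/120, 1/5)
6. E is the midpoint of MW ⇒ E = (7/40, 7/10)
2·[YXD] = 9/4, 2·[XLE] = -3/40
[YXD]:[XLE] = 9/4:-3/40 = -30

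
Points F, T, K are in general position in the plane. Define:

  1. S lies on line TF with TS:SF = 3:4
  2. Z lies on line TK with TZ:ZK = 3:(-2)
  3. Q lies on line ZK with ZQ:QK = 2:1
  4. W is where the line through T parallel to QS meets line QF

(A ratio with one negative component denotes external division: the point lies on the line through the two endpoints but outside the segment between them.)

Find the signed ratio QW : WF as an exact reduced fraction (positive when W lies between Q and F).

QW:WF = -3/7

Work in coordinates with F = (0, 0), T = (1, 0), K = (0, 1).
1. S lies on line TF with TS:SF = 3:4 ⇒ S = (4/7, 0)
2. Z lies on line TK with TZ:ZK = 3:(-2) ⇒ Z = (-2, 3)
3. Q lies on line ZK with ZQ:QK = 2:1 ⇒ Q = (-2/3, 5/3)
4. W is where the line through T parallel to QS meets line QF ⇒ W = (-7/6, 35/12)
W = Q + t·(F−Q) with t = -3/4, so QW:WF = t:(1−t) = -3/4:7/4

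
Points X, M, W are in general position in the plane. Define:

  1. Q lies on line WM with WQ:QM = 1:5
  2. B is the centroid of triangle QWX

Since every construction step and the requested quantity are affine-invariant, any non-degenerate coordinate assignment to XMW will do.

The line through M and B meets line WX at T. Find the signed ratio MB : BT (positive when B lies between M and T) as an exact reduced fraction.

Assign X = (0, 0), M = (1, 0), W = (0, 1) — the answer is frame-independent, so this choice is without loss of generality.
1. Q lies on line WM with WQ:QM = 1:5 ⇒ Q = (1/6, 5/6)
2. B is the centroid of triangle QWX ⇒ B = (1/18, 11/18)
line MB meets WX at T = (0, 11/17)
B = M + t·(T−M) with t = 17/18, so MB:BT = 17/18:1/18

MB:BT = 17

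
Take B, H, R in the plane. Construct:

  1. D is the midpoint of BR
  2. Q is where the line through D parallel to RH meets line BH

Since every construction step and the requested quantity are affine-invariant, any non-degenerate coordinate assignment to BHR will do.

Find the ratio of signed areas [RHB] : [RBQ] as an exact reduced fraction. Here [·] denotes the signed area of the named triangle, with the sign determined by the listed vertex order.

Assign B = (0, 0), H = (1, 0), R = (0, 1) — the answer is frame-independent, so this choice is without loss of generality.
1. D is the midpoint of BR ⇒ D = (0, 1/2)
2. Q is where the line through D parallel to RH meets line BH ⇒ Q = (1/2, 0)
2·[RHB] = -1, 2·[RBQ] = 1/2
[RHB]:[RBQ] = -1:1/2 = -2

[RHB]:[RBQ] = -2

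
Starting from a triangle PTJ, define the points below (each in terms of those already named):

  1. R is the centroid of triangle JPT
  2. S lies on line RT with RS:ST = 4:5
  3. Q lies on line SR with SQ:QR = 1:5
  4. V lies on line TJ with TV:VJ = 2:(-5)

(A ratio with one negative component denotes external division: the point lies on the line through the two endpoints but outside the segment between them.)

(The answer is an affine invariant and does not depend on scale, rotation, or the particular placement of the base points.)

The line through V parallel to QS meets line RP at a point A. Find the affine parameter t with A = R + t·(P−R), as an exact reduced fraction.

t = 2/3

Assign P = (0, 0), T = (1, 0), J = (0, 1) — the answer is frame-independent, so this choice is without loss of generality.
1. R is the centroid of triangle JPT ⇒ R = (1/3, 1/3)
2. S lies on line RT with RS:ST = 4:5 ⇒ S = (17/27, 5/27)
3. Q lies on line SR with SQ:QR = 1:5 ⇒ Q = (47/81, 17/81)
4. V lies on line TJ with TV:VJ = 2:(-5) ⇒ V = (5/3, -2/3)
through V parallel to QS: direction (4/81, -2/81); meets RP at A = (1/9, 1/9)
A = R + t·(P−R) with t = 2/3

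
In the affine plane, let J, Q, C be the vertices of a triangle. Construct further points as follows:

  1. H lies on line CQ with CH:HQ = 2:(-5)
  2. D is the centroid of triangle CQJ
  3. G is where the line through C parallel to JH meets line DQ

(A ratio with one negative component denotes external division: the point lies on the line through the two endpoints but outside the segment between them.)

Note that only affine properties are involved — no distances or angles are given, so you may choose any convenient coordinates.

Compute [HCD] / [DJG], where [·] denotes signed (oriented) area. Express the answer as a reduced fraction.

Set J = (0, 0), Q = (1, 0), C = (0, 1); any affine frame gives the same invariant.
1. H lies on line CQ with CH:HQ = 2:(-5) ⇒ H = (-2/3, 5/3)
2. D is the centroid of triangle CQJ ⇒ D = (1/3, 1/3)
3. G is where the line through C parallel to JH meets line DQ ⇒ G = (1/4, 3/8)
2·[HCD] = -2/9, 2·[DJG] = -1/24
[HCD]:[DJG] = -2/9:-1/24 = 16/3

[HCD]:[DJG] = 16/3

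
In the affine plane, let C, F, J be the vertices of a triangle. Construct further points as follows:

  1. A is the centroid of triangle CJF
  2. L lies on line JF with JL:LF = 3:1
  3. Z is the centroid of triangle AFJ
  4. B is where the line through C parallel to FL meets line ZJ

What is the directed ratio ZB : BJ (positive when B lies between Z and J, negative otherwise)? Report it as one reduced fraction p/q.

Set C = (0, 0), F = (1, 0), J = (0, 1); any affine frame gives the same invariant.
1. A is the centroid of triangle CJF ⇒ A = (1/3, 1/3)
2. L lies on line JF with JL:LF = 3:1 ⇒ L = (3/4, 1/4)
3. Z is the centroid of triangle AFJ ⇒ Z = (4/9, 4/9)
4. B is where the line through C parallel to FL meets line ZJ ⇒ B = (4, -4)
B = Z + t·(J−Z) with t = -8, so ZB:BJ = t:(1−t) = -8:9

ZB:BJ = -8/9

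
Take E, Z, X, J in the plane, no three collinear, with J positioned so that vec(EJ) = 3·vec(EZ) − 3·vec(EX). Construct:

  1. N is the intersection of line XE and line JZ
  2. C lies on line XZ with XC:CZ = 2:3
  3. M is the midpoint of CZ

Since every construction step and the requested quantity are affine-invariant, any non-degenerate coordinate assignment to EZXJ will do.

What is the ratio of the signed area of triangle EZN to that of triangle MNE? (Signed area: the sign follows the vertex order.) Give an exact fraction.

Work in coordinates with E = (0, 0), Z = (1, 0), X = (0, 1), J = (3, -3).
1. N is the intersection of line XE and line JZ ⇒ N = (0, 3/2)
2. C lies on line XZ with XC:CZ = 2:3 ⇒ C = (2/5, 3/5)
3. M is the midpoint of CZ ⇒ M = (7/10, 3/10)
2·[EZN] = 3/2, 2·[MNE] = 21/20
[EZN]:[MNE] = 3/2:21/20 = 10/7

[EZN]:[MNE] = 10/7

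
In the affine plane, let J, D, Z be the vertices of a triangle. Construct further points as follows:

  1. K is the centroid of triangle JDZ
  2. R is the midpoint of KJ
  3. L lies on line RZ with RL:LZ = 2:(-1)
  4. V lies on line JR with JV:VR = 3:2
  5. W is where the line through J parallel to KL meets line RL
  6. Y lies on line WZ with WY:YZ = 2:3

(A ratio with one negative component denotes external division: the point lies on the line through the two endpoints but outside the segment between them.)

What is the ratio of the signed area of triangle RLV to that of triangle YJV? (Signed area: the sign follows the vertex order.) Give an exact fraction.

[RLV]:[YJV] = -5/3

Set J = (0, 0), D = (1, 0), Z = (0, 1); any affine frame gives the same invariant.
1. K is the centroid of triangle JDZ ⇒ K = (1/3, 1/3)
2. R is the midpoint of KJ ⇒ R = (1/6, 1/6)
3. L lies on line RZ with RL:LZ = 2:(-1) ⇒ L = (-1/6, 11/6)
4. V lies on line JR with JV:VR = 3:2 ⇒ V = (1/10, 1/10)
5. W is where the line through J parallel to KL meets line RL ⇒ W = (1/2, -3/2)
6. Y lies on line WZ with WY:YZ = 2:3 ⇒ Y = (3/10, -1/2)
2·[RLV] = 2/15, 2·[YJV] = -2/25
[RLV]:[YJV] = 2/15:-2/25 = -5/3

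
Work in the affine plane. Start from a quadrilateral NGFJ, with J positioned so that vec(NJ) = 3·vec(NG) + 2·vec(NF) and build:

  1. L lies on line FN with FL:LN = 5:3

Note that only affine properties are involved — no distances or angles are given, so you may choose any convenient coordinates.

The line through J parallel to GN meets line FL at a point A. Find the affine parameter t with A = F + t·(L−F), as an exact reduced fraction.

t = -8/5

Choose coordinates N = (0, 0), G = (1, 0), F = (0, 1), J = (3, 2).
1. L lies on line FN with FL:LN = 5:3 ⇒ L = (0, 3/8)
through J parallel to GN: direction (-1, 0); meets FL at A = (0, 2)
A = F + t·(L−F) with t = -8/5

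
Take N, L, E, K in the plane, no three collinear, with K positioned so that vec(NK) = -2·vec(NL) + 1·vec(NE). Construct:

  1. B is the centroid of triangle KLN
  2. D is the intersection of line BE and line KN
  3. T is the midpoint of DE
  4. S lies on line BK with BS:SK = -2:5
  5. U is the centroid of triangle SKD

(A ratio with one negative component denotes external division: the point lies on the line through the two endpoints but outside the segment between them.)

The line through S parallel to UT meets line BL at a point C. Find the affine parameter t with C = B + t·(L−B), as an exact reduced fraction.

t = 28/29

Set N = (0, 0), L = (1, 0), E = (0, 1), K = (-2, 1); any affine frame gives the same invariant.
1. B is the centroid of triangle KLN ⇒ B = (-1/3, 1/3)
2. D is the intersection of line BE and line KN ⇒ D = (-2/5, 1/5)
3. T is the midpoint of DE ⇒ T = (-1/5, 3/5)
4. S lies on line BK with BS:SK = -2:5 ⇒ S = (7/9, -1/9)
5. U is the centroid of triangle SKD ⇒ U = (-73/135, 49/135)
through S parallel to UT: direction (46/135, 32/135); meets BL at C = (83/87, 1/87)
C = B + t·(L−B) with t = 28/29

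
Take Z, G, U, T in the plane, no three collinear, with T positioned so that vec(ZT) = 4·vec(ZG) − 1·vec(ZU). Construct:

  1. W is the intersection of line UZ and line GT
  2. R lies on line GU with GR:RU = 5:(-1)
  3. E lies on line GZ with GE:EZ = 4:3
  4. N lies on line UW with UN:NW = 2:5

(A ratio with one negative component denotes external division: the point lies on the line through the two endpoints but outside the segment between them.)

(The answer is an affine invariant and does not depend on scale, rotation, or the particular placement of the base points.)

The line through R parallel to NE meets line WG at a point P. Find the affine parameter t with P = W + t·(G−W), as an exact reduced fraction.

t = 2/7

Set Z = (0, 0), G = (1, 0), U = (0, 1), T = (4, -1); any affine frame gives the same invariant.
1. W is the intersection of line UZ and line GT ⇒ W = (0, 1/3)
2. R lies on line GU with GR:RU = 5:(-1) ⇒ R = (-1/4, 5/4)
3. E lies on line GZ with GE:EZ = 4:3 ⇒ E = (3/7, 0)
4. N lies on line UW with UN:NW = 2:5 ⇒ N = (0, 17/21)
through R parallel to NE: direction (3/7, -17/21); meets WG at P = (2/7, 5/21)
P = W + t·(G−W) with t = 2/7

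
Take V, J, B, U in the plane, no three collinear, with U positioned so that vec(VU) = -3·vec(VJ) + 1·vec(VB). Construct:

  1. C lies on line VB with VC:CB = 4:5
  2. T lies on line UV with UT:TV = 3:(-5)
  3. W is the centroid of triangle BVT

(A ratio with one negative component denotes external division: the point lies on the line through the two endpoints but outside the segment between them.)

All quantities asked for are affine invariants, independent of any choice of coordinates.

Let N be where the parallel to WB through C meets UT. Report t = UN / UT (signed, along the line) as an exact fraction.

t = -8/27

Work in coordinates with V = (0, 0), J = (1, 0), B = (0, 1), U = (-3, 1).
1. C lies on line VB with VC:CB = 4:5 ⇒ C = (0, 4/9)
2. T lies on line UV with UT:TV = 3:(-5) ⇒ T = (-15/2, 5/2)
3. W is the centroid of triangle BVT ⇒ W = (-5/2, 7/6)
through C parallel to WB: direction (5/2, -1/6); meets UT at N = (-5/3, 5/9)
N = U + t·(T−U) with t = -8/27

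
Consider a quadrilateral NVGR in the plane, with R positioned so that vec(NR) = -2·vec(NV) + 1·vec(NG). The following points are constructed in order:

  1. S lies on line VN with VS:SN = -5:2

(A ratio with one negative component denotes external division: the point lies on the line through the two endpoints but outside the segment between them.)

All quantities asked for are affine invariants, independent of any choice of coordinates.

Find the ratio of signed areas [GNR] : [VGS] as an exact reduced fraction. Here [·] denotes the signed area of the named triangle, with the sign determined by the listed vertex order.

Assign N = (0, 0), V = (1, 0), G = (0, 1), R = (-2, 1) — the answer is frame-independent, so this choice is without loss of generality.
1. S lies on line VN with VS:SN = -5:2 ⇒ S = (-2/3, 0)
2·[GNR] = -2, 2·[VGS] = 5/3
[GNR]:[VGS] = -2:5/3 = -6/5

[GNR]:[VGS] = -6/5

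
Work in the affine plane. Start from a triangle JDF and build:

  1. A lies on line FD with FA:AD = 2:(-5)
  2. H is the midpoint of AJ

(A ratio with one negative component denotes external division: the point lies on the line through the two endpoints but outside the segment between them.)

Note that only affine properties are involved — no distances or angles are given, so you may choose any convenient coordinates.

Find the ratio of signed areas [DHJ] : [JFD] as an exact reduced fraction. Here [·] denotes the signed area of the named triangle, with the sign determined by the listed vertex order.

[DHJ]:[JFD] = -5/6

Set J = (0, 0), D = (1, 0), F = (0, 1); any affine frame gives the same invariant.
1. A lies on line FD with FA:AD = 2:(-5) ⇒ A = (-2/3, 5/3)
2. H is the midpoint of AJ ⇒ H = (-1/3, 5/6)
2·[DHJ] = 5/6, 2·[JFD] = -1
[DHJ]:[JFD] = 5/6:-1 = -5/6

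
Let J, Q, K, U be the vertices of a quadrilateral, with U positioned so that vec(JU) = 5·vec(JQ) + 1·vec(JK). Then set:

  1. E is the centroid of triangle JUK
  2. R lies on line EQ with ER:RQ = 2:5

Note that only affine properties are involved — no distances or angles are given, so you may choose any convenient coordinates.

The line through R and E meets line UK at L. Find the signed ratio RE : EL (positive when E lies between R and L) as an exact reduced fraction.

RE:EL = 4/7

Set J = (0, 0), Q = (1, 0), K = (0, 1), U = (5, 1); any affine frame gives the same invariant.
1. E is the centroid of triangle JUK ⇒ E = (5/3, 2/3)
2. R lies on line EQ with ER:RQ = 2:5 ⇒ R = (31/21, 10/21)
line RE meets UK at L = (2, 1)
E = R + t·(L−R) with t = 4/11, so RE:EL = 4/11:7/11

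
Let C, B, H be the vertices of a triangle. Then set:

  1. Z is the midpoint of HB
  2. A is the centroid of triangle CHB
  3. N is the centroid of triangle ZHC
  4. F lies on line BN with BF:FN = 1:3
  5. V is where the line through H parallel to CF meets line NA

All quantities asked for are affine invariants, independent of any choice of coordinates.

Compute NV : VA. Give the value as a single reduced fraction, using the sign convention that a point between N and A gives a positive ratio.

Choose coordinates C = (0, 0), B = (1, 0), H = (0, 1).
1. Z is the midpoint of HB ⇒ Z = (1/2, 1/2)
2. A is the centroid of triangle CHB ⇒ A = (1/3, 1/3)
3. N is the centroid of triangle ZHC ⇒ N = (1/6, 1/2)
4. F lies on line BN with BF:FN = 1:3 ⇒ F = (19/24, 1/8)
5. V is where the line through H parallel to CF meets line NA ⇒ V = (-19/66, 21/22)
V = N + t·(A−N) with t = -30/11, so NV:VA = t:(1−t) = -30/11:41/11

NV:VA = -30/41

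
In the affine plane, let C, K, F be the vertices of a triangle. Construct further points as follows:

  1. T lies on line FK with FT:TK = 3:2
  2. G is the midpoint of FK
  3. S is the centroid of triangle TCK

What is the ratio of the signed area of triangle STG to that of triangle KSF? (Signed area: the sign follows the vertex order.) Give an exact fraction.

[STG]:[KSF] = -1/10

Choose coordinates C = (0, 0), K = (1, 0), F = (0, 1).
1. T lies on line FK with FT:TK = 3:2 ⇒ T = (3/5, 2/5)
2. G is the midpoint of FK ⇒ G = (1/2, 1/2)
3. S is the centroid of triangle TCK ⇒ S = (8/15, 2/15)
2·[STG] = 1/30, 2·[KSF] = -1/3
[STG]:[KSF] = 1/30:-1/3 = -1/10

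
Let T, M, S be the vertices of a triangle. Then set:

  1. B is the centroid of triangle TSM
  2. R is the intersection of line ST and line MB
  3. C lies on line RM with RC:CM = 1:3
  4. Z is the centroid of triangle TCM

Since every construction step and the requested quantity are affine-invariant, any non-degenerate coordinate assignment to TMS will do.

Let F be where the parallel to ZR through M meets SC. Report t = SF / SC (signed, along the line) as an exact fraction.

Set T = (0, 0), M = (1, 0), S = (0, 1); any affine frame gives the same invariant.
1. B is the centroid of triangle TSM ⇒ B = (1/3, 1/3)
2. R is the intersection of line ST and line MB ⇒ R = (0, 1/2)
3. C lies on line RM with RC:CM = 1:3 ⇒ C = (1/4, 3/8)
4. Z is the centroid of triangle TCM ⇒ Z = (5/12, 1/8)
through M parallel to ZR: direction (-5/12, 3/8); meets SC at F = (1/16, 27/32)
F = S + t·(C−S) with t = 1/4

t = 1/4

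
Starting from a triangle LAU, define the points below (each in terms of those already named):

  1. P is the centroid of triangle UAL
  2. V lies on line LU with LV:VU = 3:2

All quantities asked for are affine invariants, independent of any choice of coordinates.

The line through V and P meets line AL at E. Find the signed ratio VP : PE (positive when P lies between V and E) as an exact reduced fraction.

Set L = (0, 0), A = (1, 0), U = (0, 1); any affine frame gives the same invariant.
1. P is the centroid of triangle UAL ⇒ P = (1/3, 1/3)
2. V lies on line LU with LV:VU = 3:2 ⇒ V = (0, 3/5)
line VP meets AL at E = (3/4, 0)
P = V + t·(E−V) with t = 4/9, so VP:PE = 4/9:5/9

VP:PE = 4/5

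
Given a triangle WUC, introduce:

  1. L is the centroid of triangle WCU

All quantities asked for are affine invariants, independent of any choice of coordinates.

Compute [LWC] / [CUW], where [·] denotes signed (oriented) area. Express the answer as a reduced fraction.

[LWC]:[CUW] = 1/3

Set W = (0, 0), U = (1, 0), C = (0, 1); any affine frame gives the same invariant.
1. L is the centroid of triangle WCU ⇒ L = (1/3, 1/3)
2·[LWC] = -1/3, 2·[CUW] = -1
[LWC]:[CUW] = -1/3:-1 = 1/3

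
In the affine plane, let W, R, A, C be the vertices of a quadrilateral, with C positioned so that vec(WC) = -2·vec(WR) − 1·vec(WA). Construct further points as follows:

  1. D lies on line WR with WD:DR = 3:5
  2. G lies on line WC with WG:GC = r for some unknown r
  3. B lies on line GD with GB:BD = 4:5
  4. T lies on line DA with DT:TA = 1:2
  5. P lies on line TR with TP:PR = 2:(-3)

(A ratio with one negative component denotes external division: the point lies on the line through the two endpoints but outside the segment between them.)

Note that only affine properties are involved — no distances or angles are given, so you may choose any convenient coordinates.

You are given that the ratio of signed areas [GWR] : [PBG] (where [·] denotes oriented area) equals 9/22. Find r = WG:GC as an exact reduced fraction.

r = 1/4

Work in coordinates with W = (0, 0), R = (1, 0), A = (0, 1), C = (-2, -1).
1. D lies on line WR with WD:DR = 3:5 ⇒ D = (3/8, 0)
2. With WG:GC = r, write λ = r/(r+1) so G = W + λ·(C−W); G is affine-linear in λ
3. B lies on line GD with GB:BD = 4:5 ⇒ B is an affine combination of earlier points and hence also affine-linear in λ
4. T lies on line DA with DT:TA = 1:2 ⇒ T = (1/4, 1/3)
5. P lies on line TR with TP:PR = 2:(-3) ⇒ P = (-5/4, 1)
Every point depending on G is an affine combination of G and λ-independent points, so each such coordinate is linear in λ; the λ² term in each signed area is a multiple of (C−W)×(C−W) = 0, so 2·[GWR] and 2·[PBG] are each linear in λ. Evaluating at λ=0 and λ=1:
  2·[GWR] = −λ,   2·[PBG] = -29/18·λ − 1/6
So [GWR]:[PBG] = (−λ) / (-29/18·λ − 1/6). Setting this equal to 9/22:
  −λ = 9/22·(-29/18·λ − 1/6)  ⇒  λ = 1/5
Then r = λ/(1−λ) = (1/5)/(4/5) = 1/4. Check: with r = 1/4, G = (-2/5, -1/5) and [GWR]:[PBG] = 9/22 as required.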